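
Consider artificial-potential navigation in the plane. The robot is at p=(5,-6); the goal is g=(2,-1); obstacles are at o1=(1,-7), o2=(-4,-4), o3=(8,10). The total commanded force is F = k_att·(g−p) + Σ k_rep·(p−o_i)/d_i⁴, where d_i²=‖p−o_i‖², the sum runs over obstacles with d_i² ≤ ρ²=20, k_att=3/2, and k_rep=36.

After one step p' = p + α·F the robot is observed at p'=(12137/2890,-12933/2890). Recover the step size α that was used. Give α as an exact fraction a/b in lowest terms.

α = 1/5

F_att = 3/2·(g−p) = 3/2·(-3,5) = (-4.5000,7.5000)
o1: d²=17 ≤ ρ²=20; F_rep = 36·(4,1)/17² = (0.4983,0.1246)
o2: d²=85 > ρ²=20 → inactive
o3: d²=265 > ρ²=20 → inactive
F = F_att + ΣF_rep = (-4.0017,7.6246)
Δp = p'−p = (-0.8003,1.5249); α = Δx/Fx = (-2313/2890) / (-2313/578) = 1/5
check: Δy/Fy = (4407/2890) / (4407/578) = 1/5 ✓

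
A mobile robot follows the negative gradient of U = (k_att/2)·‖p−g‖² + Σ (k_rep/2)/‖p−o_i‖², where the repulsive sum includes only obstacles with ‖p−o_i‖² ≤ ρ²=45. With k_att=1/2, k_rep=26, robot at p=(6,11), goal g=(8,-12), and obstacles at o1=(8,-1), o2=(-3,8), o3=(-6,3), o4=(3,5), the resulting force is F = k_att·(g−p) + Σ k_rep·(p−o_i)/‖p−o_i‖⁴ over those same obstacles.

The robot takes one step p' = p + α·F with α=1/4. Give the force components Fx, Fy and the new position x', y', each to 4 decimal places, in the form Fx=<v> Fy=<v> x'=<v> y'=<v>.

Fx=1.0385 Fy=-11.4230 x'=6.2596 y'=8.1443

F_att = 1/2·(g−p) = 1/2·(2,-23) = (1.0000,-11.5000)
o1: d²=148 > ρ²=45 → inactive
o2: d²=90 > ρ²=45 → inactive
o3: d²=208 > ρ²=45 → inactive
o4: d²=45 ≤ ρ²=45; F_rep = 26·(3,6)/45² = (0.0385,0.0770)
F = F_att + ΣF_rep = (1.0385,-11.4230)
p' = p + 1/4·F = (6.2596,8.1443)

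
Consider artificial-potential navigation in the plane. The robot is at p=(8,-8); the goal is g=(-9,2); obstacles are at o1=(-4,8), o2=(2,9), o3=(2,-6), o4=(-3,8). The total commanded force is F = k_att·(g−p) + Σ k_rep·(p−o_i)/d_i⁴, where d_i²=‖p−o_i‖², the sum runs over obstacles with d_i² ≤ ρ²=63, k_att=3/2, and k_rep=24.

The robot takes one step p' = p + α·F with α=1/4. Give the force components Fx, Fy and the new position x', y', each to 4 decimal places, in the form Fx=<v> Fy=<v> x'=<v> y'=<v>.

Fx=-25.4100 Fy=14.9700 x'=1.6475 y'=-4.2575

F_att = 3/2·(g−p) = 3/2·(-17,10) = (-25.5000,15.0000)
o1: d²=400 > ρ²=63 → inactive
o2: d²=325 > ρ²=63 → inactive
o3: d²=40 ≤ ρ²=63; F_rep = 24·(6,-2)/40² = (0.0900,-0.0300)
o4: d²=377 > ρ²=63 → inactive
F = F_att + ΣF_rep = (-25.4100,14.9700)
p' = p + 1/4·F = (1.6475,-4.2575)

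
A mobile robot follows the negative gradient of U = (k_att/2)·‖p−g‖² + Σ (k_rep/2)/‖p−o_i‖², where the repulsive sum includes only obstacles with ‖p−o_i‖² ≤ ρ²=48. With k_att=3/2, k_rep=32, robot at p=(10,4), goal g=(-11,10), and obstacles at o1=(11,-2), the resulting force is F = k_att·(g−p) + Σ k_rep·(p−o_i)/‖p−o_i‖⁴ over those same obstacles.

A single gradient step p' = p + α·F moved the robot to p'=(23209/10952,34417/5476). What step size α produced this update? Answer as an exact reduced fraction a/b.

α = 1/4

F_att = 3/2·(g−p) = 3/2·(-21,6) = (-31.5000,9.0000)
o1: d²=37 ≤ ρ²=48; F_rep = 32·(-1,6)/37² = (-0.0234,0.1402)
F = F_att + ΣF_rep = (-31.5234,9.1402)
Δp = p'−p = (-7.8808,2.2851); α = Δx/Fx = (-86311/10952) / (-86311/2738) = 1/4
check: Δy/Fy = (12513/5476) / (12513/1369) = 1/4 ✓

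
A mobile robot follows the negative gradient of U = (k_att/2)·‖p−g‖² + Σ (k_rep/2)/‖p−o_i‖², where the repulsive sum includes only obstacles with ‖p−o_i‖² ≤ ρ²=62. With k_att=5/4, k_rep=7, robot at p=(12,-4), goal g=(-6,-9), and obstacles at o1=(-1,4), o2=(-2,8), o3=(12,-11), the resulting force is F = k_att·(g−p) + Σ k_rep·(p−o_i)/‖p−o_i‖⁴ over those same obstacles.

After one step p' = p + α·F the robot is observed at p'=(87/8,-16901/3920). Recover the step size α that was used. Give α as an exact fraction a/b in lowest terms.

F_att = 5/4·(g−p) = 5/4·(-18,-5) = (-22.5000,-6.2500)
o1: d²=233 > ρ²=62 → inactive
o2: d²=340 > ρ²=62 → inactive
o3: d²=49 ≤ ρ²=62; F_rep = 7·(0,7)/49² = (0.0000,0.0204)
F = F_att + ΣF_rep = (-22.5000,-6.2296)
Δp = p'−p = (-1.1250,-0.3115); α = Δx/Fx = (-9/8) / (-45/2) = 1/20
check: Δy/Fy = (-1221/3920) / (-1221/196) = 1/20 ✓

α = 1/20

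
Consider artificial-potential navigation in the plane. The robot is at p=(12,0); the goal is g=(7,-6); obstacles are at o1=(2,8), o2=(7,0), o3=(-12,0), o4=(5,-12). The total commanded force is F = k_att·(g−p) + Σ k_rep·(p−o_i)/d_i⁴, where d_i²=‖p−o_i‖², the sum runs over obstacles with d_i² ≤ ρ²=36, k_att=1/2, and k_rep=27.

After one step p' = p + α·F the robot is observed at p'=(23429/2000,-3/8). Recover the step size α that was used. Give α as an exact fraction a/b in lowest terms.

F_att = 1/2·(g−p) = 1/2·(-5,-6) = (-2.5000,-3.0000)
o1: d²=164 > ρ²=36 → inactive
o2: d²=25 ≤ ρ²=36; F_rep = 27·(5,0)/25² = (0.2160,0.0000)
o3: d²=576 > ρ²=36 → inactive
o4: d²=193 > ρ²=36 → inactive
F = F_att + ΣF_rep = (-2.2840,-3.0000)
Δp = p'−p = (-0.2855,-0.3750); α = Δx/Fx = (-571/2000) / (-571/250) = 1/8
check: Δy/Fy = (-3/8) / (-3) = 1/8 ✓

α = 1/8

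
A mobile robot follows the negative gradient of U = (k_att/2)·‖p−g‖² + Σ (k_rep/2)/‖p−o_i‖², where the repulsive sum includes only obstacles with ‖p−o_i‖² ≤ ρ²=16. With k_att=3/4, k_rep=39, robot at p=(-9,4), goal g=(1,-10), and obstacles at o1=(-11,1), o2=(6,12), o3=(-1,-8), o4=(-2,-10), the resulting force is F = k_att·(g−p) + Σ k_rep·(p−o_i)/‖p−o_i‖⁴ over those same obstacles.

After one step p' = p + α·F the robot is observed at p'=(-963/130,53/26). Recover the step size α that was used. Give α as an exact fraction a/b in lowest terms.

α = 1/5

F_att = 3/4·(g−p) = 3/4·(10,-14) = (7.5000,-10.5000)
o1: d²=13 ≤ ρ²=16; F_rep = 39·(2,3)/13² = (0.4615,0.6923)
o2: d²=289 > ρ²=16 → inactive
o3: d²=208 > ρ²=16 → inactive
o4: d²=245 > ρ²=16 → inactive
F = F_att + ΣF_rep = (7.9615,-9.8077)
Δp = p'−p = (1.5923,-1.9615); α = Δx/Fx = (207/130) / (207/26) = 1/5
check: Δy/Fy = (-51/26) / (-255/26) = 1/5 ✓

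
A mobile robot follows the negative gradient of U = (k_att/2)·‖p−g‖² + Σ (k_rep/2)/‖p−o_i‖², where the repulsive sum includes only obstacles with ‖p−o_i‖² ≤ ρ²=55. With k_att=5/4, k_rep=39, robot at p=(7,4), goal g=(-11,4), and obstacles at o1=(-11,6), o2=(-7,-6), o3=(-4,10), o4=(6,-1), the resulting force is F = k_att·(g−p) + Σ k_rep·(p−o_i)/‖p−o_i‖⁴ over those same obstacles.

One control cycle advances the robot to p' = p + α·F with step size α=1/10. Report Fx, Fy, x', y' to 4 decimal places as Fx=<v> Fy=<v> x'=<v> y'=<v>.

F_att = 5/4·(g−p) = 5/4·(-18,0) = (-22.5000,0.0000)
o1: d²=328 > ρ²=55 → inactive
o2: d²=296 > ρ²=55 → inactive
o3: d²=157 > ρ²=55 → inactive
o4: d²=26 ≤ ρ²=55; F_rep = 39·(1,5)/26² = (0.0577,0.2885)
F = F_att + ΣF_rep = (-22.4423,0.2885)
p' = p + 1/10·F = (4.7558,4.0288)

Fx=-22.4423 Fy=0.2885 x'=4.7558 y'=4.0288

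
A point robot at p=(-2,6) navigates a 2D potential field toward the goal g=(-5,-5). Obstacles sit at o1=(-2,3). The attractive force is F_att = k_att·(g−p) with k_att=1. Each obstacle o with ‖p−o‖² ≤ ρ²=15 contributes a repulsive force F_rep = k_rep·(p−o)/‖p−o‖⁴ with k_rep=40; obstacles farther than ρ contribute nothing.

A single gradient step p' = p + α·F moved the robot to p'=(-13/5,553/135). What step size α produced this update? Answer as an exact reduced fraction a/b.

F_att = 1·(g−p) = 1·(-3,-11) = (-3.0000,-11.0000)
o1: d²=9 ≤ ρ²=15; F_rep = 40·(0,3)/9² = (0.0000,1.4815)
F = F_att + ΣF_rep = (-3.0000,-9.5185)
Δp = p'−p = (-0.6000,-1.9037); α = Δx/Fx = (-3/5) / (-3) = 1/5
check: Δy/Fy = (-257/135) / (-257/27) = 1/5 ✓

α = 1/5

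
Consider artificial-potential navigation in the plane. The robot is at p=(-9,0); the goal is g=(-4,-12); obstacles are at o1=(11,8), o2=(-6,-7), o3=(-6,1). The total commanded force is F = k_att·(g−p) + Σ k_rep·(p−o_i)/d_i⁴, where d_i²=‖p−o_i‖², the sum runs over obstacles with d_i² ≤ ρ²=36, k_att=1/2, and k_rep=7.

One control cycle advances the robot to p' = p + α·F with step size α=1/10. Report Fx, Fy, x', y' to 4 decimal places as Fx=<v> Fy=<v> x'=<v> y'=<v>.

Fx=2.2900 Fy=-6.0700 x'=-8.7710 y'=-0.6070

F_att = 1/2·(g−p) = 1/2·(5,-12) = (2.5000,-6.0000)
o1: d²=464 > ρ²=36 → inactive
o2: d²=58 > ρ²=36 → inactive
o3: d²=10 ≤ ρ²=36; F_rep = 7·(-3,-1)/10² = (-0.2100,-0.0700)
F = F_att + ΣF_rep = (2.2900,-6.0700)
p' = p + 1/10·F = (-8.7710,-0.6070)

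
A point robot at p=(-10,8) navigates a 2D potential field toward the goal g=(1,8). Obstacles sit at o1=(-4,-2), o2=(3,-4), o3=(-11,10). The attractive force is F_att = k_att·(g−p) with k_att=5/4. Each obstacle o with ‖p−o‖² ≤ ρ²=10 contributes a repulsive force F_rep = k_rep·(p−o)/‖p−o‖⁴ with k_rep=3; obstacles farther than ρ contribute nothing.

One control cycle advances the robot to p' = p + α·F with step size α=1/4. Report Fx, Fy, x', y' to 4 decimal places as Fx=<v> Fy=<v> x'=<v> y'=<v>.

Fx=13.8700 Fy=-0.2400 x'=-6.5325 y'=7.9400

F_att = 5/4·(g−p) = 5/4·(11,0) = (13.7500,0.0000)
o1: d²=136 > ρ²=10 → inactive
o2: d²=313 > ρ²=10 → inactive
o3: d²=5 ≤ ρ²=10; F_rep = 3·(1,-2)/5² = (0.1200,-0.2400)
F = F_att + ΣF_rep = (13.8700,-0.2400)
p' = p + 1/4·F = (-6.5325,7.9400)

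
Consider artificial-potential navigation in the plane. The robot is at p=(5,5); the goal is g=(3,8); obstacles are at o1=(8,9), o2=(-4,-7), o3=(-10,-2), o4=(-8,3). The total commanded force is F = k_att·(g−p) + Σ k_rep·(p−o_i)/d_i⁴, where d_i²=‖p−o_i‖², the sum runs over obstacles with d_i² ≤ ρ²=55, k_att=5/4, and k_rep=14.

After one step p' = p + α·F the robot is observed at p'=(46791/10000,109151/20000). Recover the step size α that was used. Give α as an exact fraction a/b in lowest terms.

F_att = 5/4·(g−p) = 5/4·(-2,3) = (-2.5000,3.7500)
o1: d²=25 ≤ ρ²=55; F_rep = 14·(-3,-4)/25² = (-0.0672,-0.0896)
o2: d²=225 > ρ²=55 → inactive
o3: d²=274 > ρ²=55 → inactive
o4: d²=173 > ρ²=55 → inactive
F = F_att + ΣF_rep = (-2.5672,3.6604)
Δp = p'−p = (-0.3209,0.4576); α = Δx/Fx = (-3209/10000) / (-3209/1250) = 1/8
check: Δy/Fy = (9151/20000) / (9151/2500) = 1/8 ✓

α = 1/8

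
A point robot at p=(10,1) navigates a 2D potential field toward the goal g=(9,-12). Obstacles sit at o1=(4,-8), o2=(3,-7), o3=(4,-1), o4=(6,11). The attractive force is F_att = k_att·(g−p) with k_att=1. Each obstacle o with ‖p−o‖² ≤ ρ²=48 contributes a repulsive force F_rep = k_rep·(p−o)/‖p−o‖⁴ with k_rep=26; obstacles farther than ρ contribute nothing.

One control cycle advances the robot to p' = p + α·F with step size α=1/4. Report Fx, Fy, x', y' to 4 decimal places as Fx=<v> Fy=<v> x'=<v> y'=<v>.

Fx=-0.9025 Fy=-12.9675 x'=9.7744 y'=-2.2419

F_att = 1·(g−p) = 1·(-1,-13) = (-1.0000,-13.0000)
o1: d²=117 > ρ²=48 → inactive
o2: d²=113 > ρ²=48 → inactive
o3: d²=40 ≤ ρ²=48; F_rep = 26·(6,2)/40² = (0.0975,0.0325)
o4: d²=116 > ρ²=48 → inactive
F = F_att + ΣF_rep = (-0.9025,-12.9675)
p' = p + 1/4·F = (9.7744,-2.2419)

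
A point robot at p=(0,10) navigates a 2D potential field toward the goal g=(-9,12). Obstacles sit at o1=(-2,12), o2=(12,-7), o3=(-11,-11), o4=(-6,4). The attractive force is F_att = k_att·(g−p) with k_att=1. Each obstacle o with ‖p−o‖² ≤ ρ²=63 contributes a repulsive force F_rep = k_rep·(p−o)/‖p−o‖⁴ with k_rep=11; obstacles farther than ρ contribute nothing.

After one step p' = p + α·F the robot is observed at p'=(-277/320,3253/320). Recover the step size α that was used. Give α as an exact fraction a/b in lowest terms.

α = 1/10

F_att = 1·(g−p) = 1·(-9,2) = (-9.0000,2.0000)
o1: d²=8 ≤ ρ²=63; F_rep = 11·(2,-2)/8² = (0.3438,-0.3438)
o2: d²=433 > ρ²=63 → inactive
o3: d²=562 > ρ²=63 → inactive
o4: d²=72 > ρ²=63 → inactive
F = F_att + ΣF_rep = (-8.6562,1.6562)
Δp = p'−p = (-0.8656,0.1656); α = Δx/Fx = (-277/320) / (-277/32) = 1/10
check: Δy/Fy = (53/320) / (53/32) = 1/10 ✓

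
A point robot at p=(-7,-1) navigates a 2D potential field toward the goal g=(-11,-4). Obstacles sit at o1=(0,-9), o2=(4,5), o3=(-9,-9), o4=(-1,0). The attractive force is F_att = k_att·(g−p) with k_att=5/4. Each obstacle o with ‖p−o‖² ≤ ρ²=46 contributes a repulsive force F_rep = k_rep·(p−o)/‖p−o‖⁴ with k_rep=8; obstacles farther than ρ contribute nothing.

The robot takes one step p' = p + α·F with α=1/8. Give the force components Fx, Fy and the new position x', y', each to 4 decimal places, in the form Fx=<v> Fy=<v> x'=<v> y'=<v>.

Fx=-5.0351 Fy=-3.7558 x'=-7.6294 y'=-1.4695

F_att = 5/4·(g−p) = 5/4·(-4,-3) = (-5.0000,-3.7500)
o1: d²=113 > ρ²=46 → inactive
o2: d²=157 > ρ²=46 → inactive
o3: d²=68 > ρ²=46 → inactive
o4: d²=37 ≤ ρ²=46; F_rep = 8·(-6,-1)/37² = (-0.0351,-0.0058)
F = F_att + ΣF_rep = (-5.0351,-3.7558)
p' = p + 1/8·F = (-7.6294,-1.4695)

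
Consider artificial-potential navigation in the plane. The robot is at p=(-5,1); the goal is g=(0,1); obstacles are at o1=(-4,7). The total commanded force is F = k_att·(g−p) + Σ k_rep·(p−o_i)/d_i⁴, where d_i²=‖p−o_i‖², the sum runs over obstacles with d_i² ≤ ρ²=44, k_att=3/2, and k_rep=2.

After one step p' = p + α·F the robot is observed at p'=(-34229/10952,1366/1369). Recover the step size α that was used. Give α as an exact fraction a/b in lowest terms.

α = 1/4

F_att = 3/2·(g−p) = 3/2·(5,0) = (7.5000,0.0000)
o1: d²=37 ≤ ρ²=44; F_rep = 2·(-1,-6)/37² = (-0.0015,-0.0088)
F = F_att + ΣF_rep = (7.4985,-0.0088)
Δp = p'−p = (1.8746,-0.0022); α = Δx/Fx = (20531/10952) / (20531/2738) = 1/4
check: Δy/Fy = (-3/1369) / (-12/1369) = 1/4 ✓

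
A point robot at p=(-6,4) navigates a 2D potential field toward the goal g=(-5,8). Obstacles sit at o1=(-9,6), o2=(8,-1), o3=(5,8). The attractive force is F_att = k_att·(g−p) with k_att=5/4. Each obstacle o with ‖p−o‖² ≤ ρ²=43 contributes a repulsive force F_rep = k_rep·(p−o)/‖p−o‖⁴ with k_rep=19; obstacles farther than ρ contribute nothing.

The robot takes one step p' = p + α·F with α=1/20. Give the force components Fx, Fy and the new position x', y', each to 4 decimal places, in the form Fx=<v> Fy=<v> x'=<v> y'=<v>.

Fx=1.5873 Fy=4.7751 x'=-5.9206 y'=4.2388

F_att = 5/4·(g−p) = 5/4·(1,4) = (1.2500,5.0000)
o1: d²=13 ≤ ρ²=43; F_rep = 19·(3,-2)/13² = (0.3373,-0.2249)
o2: d²=221 > ρ²=43 → inactive
o3: d²=137 > ρ²=43 → inactive
F = F_att + ΣF_rep = (1.5873,4.7751)
p' = p + 1/20·F = (-5.9206,4.2388)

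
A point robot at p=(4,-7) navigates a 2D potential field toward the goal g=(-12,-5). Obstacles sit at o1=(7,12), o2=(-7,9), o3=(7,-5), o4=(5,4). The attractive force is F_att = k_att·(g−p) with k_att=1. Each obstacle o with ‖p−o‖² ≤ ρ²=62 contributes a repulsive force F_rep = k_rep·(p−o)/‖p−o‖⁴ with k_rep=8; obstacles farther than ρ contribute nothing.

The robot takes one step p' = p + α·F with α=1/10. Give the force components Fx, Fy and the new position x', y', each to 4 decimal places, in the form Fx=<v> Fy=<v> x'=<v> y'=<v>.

F_att = 1·(g−p) = 1·(-16,2) = (-16.0000,2.0000)
o1: d²=370 > ρ²=62 → inactive
o2: d²=377 > ρ²=62 → inactive
o3: d²=13 ≤ ρ²=62; F_rep = 8·(-3,-2)/13² = (-0.1420,-0.0947)
o4: d²=122 > ρ²=62 → inactive
F = F_att + ΣF_rep = (-16.1420,1.9053)
p' = p + 1/10·F = (2.3858,-6.8095)

Fx=-16.1420 Fy=1.9053 x'=2.3858 y'=-6.8095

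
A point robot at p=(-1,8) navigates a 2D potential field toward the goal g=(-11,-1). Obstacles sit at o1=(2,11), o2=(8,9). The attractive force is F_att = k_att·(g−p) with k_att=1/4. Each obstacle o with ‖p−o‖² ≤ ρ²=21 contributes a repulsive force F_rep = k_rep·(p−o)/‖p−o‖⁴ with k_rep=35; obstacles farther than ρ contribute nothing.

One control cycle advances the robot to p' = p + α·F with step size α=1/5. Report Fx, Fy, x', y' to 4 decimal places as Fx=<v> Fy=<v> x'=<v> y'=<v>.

F_att = 1/4·(g−p) = 1/4·(-10,-9) = (-2.5000,-2.2500)
o1: d²=18 ≤ ρ²=21; F_rep = 35·(-3,-3)/18² = (-0.3241,-0.3241)
o2: d²=82 > ρ²=21 → inactive
F = F_att + ΣF_rep = (-2.8241,-2.5741)
p' = p + 1/5·F = (-1.5648,7.4852)

Fx=-2.8241 Fy=-2.5741 x'=-1.5648 y'=7.4852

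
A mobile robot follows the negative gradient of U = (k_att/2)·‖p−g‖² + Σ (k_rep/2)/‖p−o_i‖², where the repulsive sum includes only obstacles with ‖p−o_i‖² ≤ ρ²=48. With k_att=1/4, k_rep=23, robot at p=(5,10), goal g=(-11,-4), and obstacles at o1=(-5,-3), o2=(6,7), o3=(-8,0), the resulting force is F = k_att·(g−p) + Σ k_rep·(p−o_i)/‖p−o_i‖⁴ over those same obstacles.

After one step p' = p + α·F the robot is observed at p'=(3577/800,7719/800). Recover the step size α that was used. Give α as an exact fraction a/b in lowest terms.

α = 1/8

F_att = 1/4·(g−p) = 1/4·(-16,-14) = (-4.0000,-3.5000)
o1: d²=269 > ρ²=48 → inactive
o2: d²=10 ≤ ρ²=48; F_rep = 23·(-1,3)/10² = (-0.2300,0.6900)
o3: d²=269 > ρ²=48 → inactive
F = F_att + ΣF_rep = (-4.2300,-2.8100)
Δp = p'−p = (-0.5288,-0.3513); α = Δx/Fx = (-423/800) / (-423/100) = 1/8
check: Δy/Fy = (-281/800) / (-281/100) = 1/8 ✓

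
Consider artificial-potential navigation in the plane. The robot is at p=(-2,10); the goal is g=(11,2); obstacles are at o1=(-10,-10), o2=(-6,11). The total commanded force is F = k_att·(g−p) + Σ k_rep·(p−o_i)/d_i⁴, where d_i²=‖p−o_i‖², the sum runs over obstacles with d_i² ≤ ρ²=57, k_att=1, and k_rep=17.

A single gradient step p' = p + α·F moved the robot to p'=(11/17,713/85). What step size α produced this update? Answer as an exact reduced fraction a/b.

F_att = 1·(g−p) = 1·(13,-8) = (13.0000,-8.0000)
o1: d²=464 > ρ²=57 → inactive
o2: d²=17 ≤ ρ²=57; F_rep = 17·(4,-1)/17² = (0.2353,-0.0588)
F = F_att + ΣF_rep = (13.2353,-8.0588)
Δp = p'−p = (2.6471,-1.6118); α = Δx/Fx = (45/17) / (225/17) = 1/5
check: Δy/Fy = (-137/85) / (-137/17) = 1/5 ✓

α = 1/5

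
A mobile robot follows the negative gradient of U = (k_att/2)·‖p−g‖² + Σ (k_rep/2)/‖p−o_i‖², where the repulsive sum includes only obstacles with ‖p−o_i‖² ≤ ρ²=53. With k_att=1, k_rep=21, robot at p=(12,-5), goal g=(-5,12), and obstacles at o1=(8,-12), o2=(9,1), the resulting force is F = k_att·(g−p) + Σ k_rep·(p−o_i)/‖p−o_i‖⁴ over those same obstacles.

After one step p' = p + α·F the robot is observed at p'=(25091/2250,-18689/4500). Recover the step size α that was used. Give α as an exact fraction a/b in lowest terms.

α = 1/20

F_att = 1·(g−p) = 1·(-17,17) = (-17.0000,17.0000)
o1: d²=65 > ρ²=53 → inactive
o2: d²=45 ≤ ρ²=53; F_rep = 21·(3,-6)/45² = (0.0311,-0.0622)
F = F_att + ΣF_rep = (-16.9689,16.9378)
Δp = p'−p = (-0.8484,0.8469); α = Δx/Fx = (-1909/2250) / (-3818/225) = 1/20
check: Δy/Fy = (3811/4500) / (3811/225) = 1/20 ✓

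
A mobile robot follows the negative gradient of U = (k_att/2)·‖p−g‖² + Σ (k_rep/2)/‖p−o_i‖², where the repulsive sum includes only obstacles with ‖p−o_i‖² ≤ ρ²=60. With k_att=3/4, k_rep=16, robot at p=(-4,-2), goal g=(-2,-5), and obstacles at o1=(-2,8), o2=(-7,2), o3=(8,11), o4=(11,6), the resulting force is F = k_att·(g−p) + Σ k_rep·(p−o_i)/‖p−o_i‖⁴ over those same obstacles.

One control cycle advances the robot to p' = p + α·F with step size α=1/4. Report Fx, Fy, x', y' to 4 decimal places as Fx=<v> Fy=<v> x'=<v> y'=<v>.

F_att = 3/4·(g−p) = 3/4·(2,-3) = (1.5000,-2.2500)
o1: d²=104 > ρ²=60 → inactive
o2: d²=25 ≤ ρ²=60; F_rep = 16·(3,-4)/25² = (0.0768,-0.1024)
o3: d²=313 > ρ²=60 → inactive
o4: d²=289 > ρ²=60 → inactive
F = F_att + ΣF_rep = (1.5768,-2.3524)
p' = p + 1/4·F = (-3.6058,-2.5881)

Fx=1.5768 Fy=-2.3524 x'=-3.6058 y'=-2.5881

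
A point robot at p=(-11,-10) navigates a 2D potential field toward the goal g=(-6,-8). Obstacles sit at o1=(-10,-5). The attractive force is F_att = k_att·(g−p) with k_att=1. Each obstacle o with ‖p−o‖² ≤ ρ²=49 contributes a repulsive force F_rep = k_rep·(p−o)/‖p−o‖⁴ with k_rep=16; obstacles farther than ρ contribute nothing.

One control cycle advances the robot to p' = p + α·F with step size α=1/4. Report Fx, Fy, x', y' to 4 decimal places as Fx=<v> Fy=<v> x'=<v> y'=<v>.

Fx=4.9763 Fy=1.8817 x'=-9.7559 y'=-9.5296

F_att = 1·(g−p) = 1·(5,2) = (5.0000,2.0000)
o1: d²=26 ≤ ρ²=49; F_rep = 16·(-1,-5)/26² = (-0.0237,-0.1183)
F = F_att + ΣF_rep = (4.9763,1.8817)
p' = p + 1/4·F = (-9.7559,-9.5296)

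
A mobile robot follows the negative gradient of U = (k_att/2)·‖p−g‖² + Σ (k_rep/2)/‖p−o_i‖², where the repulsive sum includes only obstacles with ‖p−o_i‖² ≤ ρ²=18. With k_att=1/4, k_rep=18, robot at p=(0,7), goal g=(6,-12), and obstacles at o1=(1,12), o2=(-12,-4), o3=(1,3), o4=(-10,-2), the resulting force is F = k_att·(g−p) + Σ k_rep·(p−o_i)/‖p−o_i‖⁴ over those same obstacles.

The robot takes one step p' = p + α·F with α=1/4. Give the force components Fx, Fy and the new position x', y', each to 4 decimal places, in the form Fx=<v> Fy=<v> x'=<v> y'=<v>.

F_att = 1/4·(g−p) = 1/4·(6,-19) = (1.5000,-4.7500)
o1: d²=26 > ρ²=18 → inactive
o2: d²=265 > ρ²=18 → inactive
o3: d²=17 ≤ ρ²=18; F_rep = 18·(-1,4)/17² = (-0.0623,0.2491)
o4: d²=181 > ρ²=18 → inactive
F = F_att + ΣF_rep = (1.4377,-4.5009)
p' = p + 1/4·F = (0.3594,5.8748)

Fx=1.4377 Fy=-4.5009 x'=0.3594 y'=5.8748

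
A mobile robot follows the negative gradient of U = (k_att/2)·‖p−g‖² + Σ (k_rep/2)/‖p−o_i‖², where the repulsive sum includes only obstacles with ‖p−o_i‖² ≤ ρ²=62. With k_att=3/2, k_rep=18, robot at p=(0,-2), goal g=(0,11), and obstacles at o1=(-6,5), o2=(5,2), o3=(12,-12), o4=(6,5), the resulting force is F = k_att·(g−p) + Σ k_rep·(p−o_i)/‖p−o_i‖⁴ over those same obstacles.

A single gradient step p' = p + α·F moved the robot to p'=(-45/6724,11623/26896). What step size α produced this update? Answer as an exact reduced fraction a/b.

α = 1/8

F_att = 3/2·(g−p) = 3/2·(0,13) = (0.0000,19.5000)
o1: d²=85 > ρ²=62 → inactive
o2: d²=41 ≤ ρ²=62; F_rep = 18·(-5,-4)/41² = (-0.0535,-0.0428)
o3: d²=244 > ρ²=62 → inactive
o4: d²=85 > ρ²=62 → inactive
F = F_att + ΣF_rep = (-0.0535,19.4572)
Δp = p'−p = (-0.0067,2.4321); α = Δx/Fx = (-45/6724) / (-90/1681) = 1/8
check: Δy/Fy = (65415/26896) / (65415/3362) = 1/8 ✓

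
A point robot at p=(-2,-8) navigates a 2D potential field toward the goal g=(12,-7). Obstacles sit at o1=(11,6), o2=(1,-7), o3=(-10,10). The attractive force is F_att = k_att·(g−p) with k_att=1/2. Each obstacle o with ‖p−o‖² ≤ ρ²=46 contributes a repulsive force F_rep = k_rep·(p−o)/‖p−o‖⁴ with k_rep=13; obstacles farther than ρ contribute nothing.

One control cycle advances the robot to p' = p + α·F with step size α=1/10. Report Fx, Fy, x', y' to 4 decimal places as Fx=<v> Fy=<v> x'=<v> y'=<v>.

F_att = 1/2·(g−p) = 1/2·(14,1) = (7.0000,0.5000)
o1: d²=365 > ρ²=46 → inactive
o2: d²=10 ≤ ρ²=46; F_rep = 13·(-3,-1)/10² = (-0.3900,-0.1300)
o3: d²=388 > ρ²=46 → inactive
F = F_att + ΣF_rep = (6.6100,0.3700)
p' = p + 1/10·F = (-1.3390,-7.9630)

Fx=6.6100 Fy=0.3700 x'=-1.3390 y'=-7.9630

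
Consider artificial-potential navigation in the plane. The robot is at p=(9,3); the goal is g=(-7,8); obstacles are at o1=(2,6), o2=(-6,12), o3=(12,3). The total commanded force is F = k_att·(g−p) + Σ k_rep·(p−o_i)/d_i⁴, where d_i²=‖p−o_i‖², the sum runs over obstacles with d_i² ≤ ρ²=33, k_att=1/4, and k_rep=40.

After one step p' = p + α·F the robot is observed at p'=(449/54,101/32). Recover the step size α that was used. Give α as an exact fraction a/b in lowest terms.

α = 1/8

F_att = 1/4·(g−p) = 1/4·(-16,5) = (-4.0000,1.2500)
o1: d²=58 > ρ²=33 → inactive
o2: d²=306 > ρ²=33 → inactive
o3: d²=9 ≤ ρ²=33; F_rep = 40·(-3,0)/9² = (-1.4815,0.0000)
F = F_att + ΣF_rep = (-5.4815,1.2500)
Δp = p'−p = (-0.6852,0.1562); α = Δx/Fx = (-37/54) / (-148/27) = 1/8
check: Δy/Fy = (5/32) / (5/4) = 1/8 ✓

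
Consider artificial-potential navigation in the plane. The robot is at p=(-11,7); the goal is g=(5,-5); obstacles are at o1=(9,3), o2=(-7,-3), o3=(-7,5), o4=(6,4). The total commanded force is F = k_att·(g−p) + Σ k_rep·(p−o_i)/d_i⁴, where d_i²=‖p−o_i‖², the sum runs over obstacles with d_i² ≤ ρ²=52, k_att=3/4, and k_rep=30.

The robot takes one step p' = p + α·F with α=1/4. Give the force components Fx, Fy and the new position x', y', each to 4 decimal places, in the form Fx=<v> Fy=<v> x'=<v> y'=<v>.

Fx=11.7000 Fy=-8.8500 x'=-8.0750 y'=4.7875

F_att = 3/4·(g−p) = 3/4·(16,-12) = (12.0000,-9.0000)
o1: d²=416 > ρ²=52 → inactive
o2: d²=116 > ρ²=52 → inactive
o3: d²=20 ≤ ρ²=52; F_rep = 30·(-4,2)/20² = (-0.3000,0.1500)
o4: d²=298 > ρ²=52 → inactive
F = F_att + ΣF_rep = (11.7000,-8.8500)
p' = p + 1/4·F = (-8.0750,4.7875)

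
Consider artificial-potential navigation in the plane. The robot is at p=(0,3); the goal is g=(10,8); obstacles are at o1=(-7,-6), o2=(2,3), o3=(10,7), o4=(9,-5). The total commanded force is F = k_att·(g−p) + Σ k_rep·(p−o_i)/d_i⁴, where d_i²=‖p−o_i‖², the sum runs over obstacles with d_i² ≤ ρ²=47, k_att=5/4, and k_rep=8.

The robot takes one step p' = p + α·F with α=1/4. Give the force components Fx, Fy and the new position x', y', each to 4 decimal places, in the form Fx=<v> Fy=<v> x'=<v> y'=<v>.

F_att = 5/4·(g−p) = 5/4·(10,5) = (12.5000,6.2500)
o1: d²=130 > ρ²=47 → inactive
o2: d²=4 ≤ ρ²=47; F_rep = 8·(-2,0)/4² = (-1.0000,0.0000)
o3: d²=116 > ρ²=47 → inactive
o4: d²=145 > ρ²=47 → inactive
F = F_att + ΣF_rep = (11.5000,6.2500)
p' = p + 1/4·F = (2.8750,4.5625)

Fx=11.5000 Fy=6.2500 x'=2.8750 y'=4.5625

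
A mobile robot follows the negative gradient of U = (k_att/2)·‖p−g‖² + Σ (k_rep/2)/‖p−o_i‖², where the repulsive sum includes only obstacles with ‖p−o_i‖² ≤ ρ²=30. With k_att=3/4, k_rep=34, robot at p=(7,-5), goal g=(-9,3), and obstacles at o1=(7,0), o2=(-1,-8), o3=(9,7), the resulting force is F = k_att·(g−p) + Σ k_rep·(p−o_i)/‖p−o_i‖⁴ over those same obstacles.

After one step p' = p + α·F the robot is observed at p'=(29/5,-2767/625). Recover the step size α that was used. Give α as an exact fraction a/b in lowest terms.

F_att = 3/4·(g−p) = 3/4·(-16,8) = (-12.0000,6.0000)
o1: d²=25 ≤ ρ²=30; F_rep = 34·(0,-5)/25² = (0.0000,-0.2720)
o2: d²=73 > ρ²=30 → inactive
o3: d²=148 > ρ²=30 → inactive
F = F_att + ΣF_rep = (-12.0000,5.7280)
Δp = p'−p = (-1.2000,0.5728); α = Δx/Fx = (-6/5) / (-12) = 1/10
check: Δy/Fy = (358/625) / (716/125) = 1/10 ✓

α = 1/10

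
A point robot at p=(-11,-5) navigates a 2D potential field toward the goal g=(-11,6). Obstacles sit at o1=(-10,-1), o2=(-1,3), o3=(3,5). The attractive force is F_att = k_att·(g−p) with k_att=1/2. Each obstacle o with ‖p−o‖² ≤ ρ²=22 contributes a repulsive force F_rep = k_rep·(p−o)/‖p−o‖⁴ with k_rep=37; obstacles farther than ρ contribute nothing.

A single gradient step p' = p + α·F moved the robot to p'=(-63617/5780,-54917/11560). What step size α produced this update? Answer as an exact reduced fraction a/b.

α = 1/20

F_att = 1/2·(g−p) = 1/2·(0,11) = (0.0000,5.5000)
o1: d²=17 ≤ ρ²=22; F_rep = 37·(-1,-4)/17² = (-0.1280,-0.5121)
o2: d²=164 > ρ²=22 → inactive
o3: d²=296 > ρ²=22 → inactive
F = F_att + ΣF_rep = (-0.1280,4.9879)
Δp = p'−p = (-0.0064,0.2494); α = Δx/Fx = (-37/5780) / (-37/289) = 1/20
check: Δy/Fy = (2883/11560) / (2883/578) = 1/20 ✓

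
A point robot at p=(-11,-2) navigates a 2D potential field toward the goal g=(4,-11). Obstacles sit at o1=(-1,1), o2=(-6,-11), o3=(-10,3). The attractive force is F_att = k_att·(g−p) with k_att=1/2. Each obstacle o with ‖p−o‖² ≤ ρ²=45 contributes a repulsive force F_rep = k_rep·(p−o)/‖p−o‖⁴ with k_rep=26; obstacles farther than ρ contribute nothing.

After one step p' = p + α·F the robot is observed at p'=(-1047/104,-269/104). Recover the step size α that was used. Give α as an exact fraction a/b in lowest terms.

α = 1/8

F_att = 1/2·(g−p) = 1/2·(15,-9) = (7.5000,-4.5000)
o1: d²=109 > ρ²=45 → inactive
o2: d²=106 > ρ²=45 → inactive
o3: d²=26 ≤ ρ²=45; F_rep = 26·(-1,-5)/26² = (-0.0385,-0.1923)
F = F_att + ΣF_rep = (7.4615,-4.6923)
Δp = p'−p = (0.9327,-0.5865); α = Δx/Fx = (97/104) / (97/13) = 1/8
check: Δy/Fy = (-61/104) / (-61/13) = 1/8 ✓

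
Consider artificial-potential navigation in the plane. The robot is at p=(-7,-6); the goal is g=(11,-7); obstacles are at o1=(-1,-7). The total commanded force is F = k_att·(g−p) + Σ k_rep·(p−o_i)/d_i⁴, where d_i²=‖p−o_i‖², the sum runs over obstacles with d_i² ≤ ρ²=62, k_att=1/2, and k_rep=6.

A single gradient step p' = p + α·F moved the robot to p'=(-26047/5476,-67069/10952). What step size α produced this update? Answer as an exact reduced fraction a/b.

F_att = 1/2·(g−p) = 1/2·(18,-1) = (9.0000,-0.5000)
o1: d²=37 ≤ ρ²=62; F_rep = 6·(-6,1)/37² = (-0.0263,0.0044)
F = F_att + ΣF_rep = (8.9737,-0.4956)
Δp = p'−p = (2.2434,-0.1239); α = Δx/Fx = (12285/5476) / (12285/1369) = 1/4
check: Δy/Fy = (-1357/10952) / (-1357/2738) = 1/4 ✓

α = 1/4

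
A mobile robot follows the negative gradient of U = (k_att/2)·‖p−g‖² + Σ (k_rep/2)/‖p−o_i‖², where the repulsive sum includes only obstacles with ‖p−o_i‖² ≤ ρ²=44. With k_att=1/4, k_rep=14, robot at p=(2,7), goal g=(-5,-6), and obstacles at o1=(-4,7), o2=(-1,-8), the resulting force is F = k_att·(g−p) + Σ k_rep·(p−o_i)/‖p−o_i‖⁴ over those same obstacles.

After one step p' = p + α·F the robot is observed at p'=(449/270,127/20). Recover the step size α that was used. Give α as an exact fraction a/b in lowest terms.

F_att = 1/4·(g−p) = 1/4·(-7,-13) = (-1.7500,-3.2500)
o1: d²=36 ≤ ρ²=44; F_rep = 14·(6,0)/36² = (0.0648,0.0000)
o2: d²=234 > ρ²=44 → inactive
F = F_att + ΣF_rep = (-1.6852,-3.2500)
Δp = p'−p = (-0.3370,-0.6500); α = Δx/Fx = (-91/270) / (-91/54) = 1/5
check: Δy/Fy = (-13/20) / (-13/4) = 1/5 ✓

α = 1/5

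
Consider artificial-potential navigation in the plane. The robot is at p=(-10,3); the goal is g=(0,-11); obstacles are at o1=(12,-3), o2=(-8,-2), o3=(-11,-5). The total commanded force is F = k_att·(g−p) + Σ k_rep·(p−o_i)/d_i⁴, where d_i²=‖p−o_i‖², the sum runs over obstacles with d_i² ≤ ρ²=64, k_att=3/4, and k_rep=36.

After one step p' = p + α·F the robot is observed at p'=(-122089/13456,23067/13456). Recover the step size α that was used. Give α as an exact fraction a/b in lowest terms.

α = 1/8

F_att = 3/4·(g−p) = 3/4·(10,-14) = (7.5000,-10.5000)
o1: d²=520 > ρ²=64 → inactive
o2: d²=29 ≤ ρ²=64; F_rep = 36·(-2,5)/29² = (-0.0856,0.2140)
o3: d²=65 > ρ²=64 → inactive
F = F_att + ΣF_rep = (7.4144,-10.2860)
Δp = p'−p = (0.9268,-1.2857); α = Δx/Fx = (12471/13456) / (12471/1682) = 1/8
check: Δy/Fy = (-17301/13456) / (-17301/1682) = 1/8 ✓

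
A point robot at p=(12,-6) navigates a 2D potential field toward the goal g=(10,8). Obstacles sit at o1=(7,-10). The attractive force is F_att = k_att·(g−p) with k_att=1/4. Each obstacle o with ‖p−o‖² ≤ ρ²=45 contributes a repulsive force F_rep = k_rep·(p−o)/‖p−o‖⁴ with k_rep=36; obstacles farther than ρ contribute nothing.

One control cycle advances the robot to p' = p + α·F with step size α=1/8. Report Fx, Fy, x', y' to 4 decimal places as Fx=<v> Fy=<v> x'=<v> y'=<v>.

Fx=-0.3929 Fy=3.5857 x'=11.9509 y'=-5.5518

F_att = 1/4·(g−p) = 1/4·(-2,14) = (-0.5000,3.5000)
o1: d²=41 ≤ ρ²=45; F_rep = 36·(5,4)/41² = (0.1071,0.0857)
F = F_att + ΣF_rep = (-0.3929,3.5857)
p' = p + 1/8·F = (11.9509,-5.5518)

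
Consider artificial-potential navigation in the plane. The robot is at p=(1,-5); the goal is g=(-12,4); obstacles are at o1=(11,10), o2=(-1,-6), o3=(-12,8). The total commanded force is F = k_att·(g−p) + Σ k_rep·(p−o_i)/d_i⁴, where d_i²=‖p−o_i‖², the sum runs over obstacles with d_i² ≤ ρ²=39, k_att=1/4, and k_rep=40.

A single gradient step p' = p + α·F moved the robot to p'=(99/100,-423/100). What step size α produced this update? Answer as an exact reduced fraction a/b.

F_att = 1/4·(g−p) = 1/4·(-13,9) = (-3.2500,2.2500)
o1: d²=325 > ρ²=39 → inactive
o2: d²=5 ≤ ρ²=39; F_rep = 40·(2,1)/5² = (3.2000,1.6000)
o3: d²=338 > ρ²=39 → inactive
F = F_att + ΣF_rep = (-0.0500,3.8500)
Δp = p'−p = (-0.0100,0.7700); α = Δx/Fx = (-1/100) / (-1/20) = 1/5
check: Δy/Fy = (77/100) / (77/20) = 1/5 ✓

α = 1/5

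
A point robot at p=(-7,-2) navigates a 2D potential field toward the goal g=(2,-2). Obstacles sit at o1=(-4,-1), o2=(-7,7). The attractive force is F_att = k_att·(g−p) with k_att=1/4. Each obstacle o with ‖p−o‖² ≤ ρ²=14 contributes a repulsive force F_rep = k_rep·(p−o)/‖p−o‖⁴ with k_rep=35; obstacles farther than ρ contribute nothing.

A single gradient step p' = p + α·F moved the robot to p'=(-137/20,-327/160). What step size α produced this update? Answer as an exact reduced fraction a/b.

α = 1/8

F_att = 1/4·(g−p) = 1/4·(9,0) = (2.2500,0.0000)
o1: d²=10 ≤ ρ²=14; F_rep = 35·(-3,-1)/10² = (-1.0500,-0.3500)
o2: d²=81 > ρ²=14 → inactive
F = F_att + ΣF_rep = (1.2000,-0.3500)
Δp = p'−p = (0.1500,-0.0437); α = Δx/Fx = (3/20) / (6/5) = 1/8
check: Δy/Fy = (-7/160) / (-7/20) = 1/8 ✓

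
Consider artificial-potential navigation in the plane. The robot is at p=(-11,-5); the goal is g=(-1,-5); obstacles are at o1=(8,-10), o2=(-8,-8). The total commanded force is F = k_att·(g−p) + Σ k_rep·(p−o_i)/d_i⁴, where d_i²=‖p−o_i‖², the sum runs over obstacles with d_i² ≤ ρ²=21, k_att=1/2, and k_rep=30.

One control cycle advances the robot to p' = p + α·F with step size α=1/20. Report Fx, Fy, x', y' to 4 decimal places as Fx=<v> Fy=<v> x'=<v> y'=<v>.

F_att = 1/2·(g−p) = 1/2·(10,0) = (5.0000,0.0000)
o1: d²=386 > ρ²=21 → inactive
o2: d²=18 ≤ ρ²=21; F_rep = 30·(-3,3)/18² = (-0.2778,0.2778)
F = F_att + ΣF_rep = (4.7222,0.2778)
p' = p + 1/20·F = (-10.7639,-4.9861)

Fx=4.7222 Fy=0.2778 x'=-10.7639 y'=-4.9861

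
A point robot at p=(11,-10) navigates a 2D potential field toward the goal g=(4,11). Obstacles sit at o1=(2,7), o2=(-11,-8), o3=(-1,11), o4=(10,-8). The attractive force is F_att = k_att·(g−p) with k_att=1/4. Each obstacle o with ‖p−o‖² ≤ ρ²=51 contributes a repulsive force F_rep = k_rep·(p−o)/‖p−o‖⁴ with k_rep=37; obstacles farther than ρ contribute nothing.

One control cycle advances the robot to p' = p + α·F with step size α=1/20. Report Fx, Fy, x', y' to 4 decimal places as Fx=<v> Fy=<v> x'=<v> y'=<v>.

Fx=-0.2700 Fy=2.2900 x'=10.9865 y'=-9.8855

F_att = 1/4·(g−p) = 1/4·(-7,21) = (-1.7500,5.2500)
o1: d²=370 > ρ²=51 → inactive
o2: d²=488 > ρ²=51 → inactive
o3: d²=585 > ρ²=51 → inactive
o4: d²=5 ≤ ρ²=51; F_rep = 37·(1,-2)/5² = (1.4800,-2.9600)
F = F_att + ΣF_rep = (-0.2700,2.2900)
p' = p + 1/20·F = (10.9865,-9.8855)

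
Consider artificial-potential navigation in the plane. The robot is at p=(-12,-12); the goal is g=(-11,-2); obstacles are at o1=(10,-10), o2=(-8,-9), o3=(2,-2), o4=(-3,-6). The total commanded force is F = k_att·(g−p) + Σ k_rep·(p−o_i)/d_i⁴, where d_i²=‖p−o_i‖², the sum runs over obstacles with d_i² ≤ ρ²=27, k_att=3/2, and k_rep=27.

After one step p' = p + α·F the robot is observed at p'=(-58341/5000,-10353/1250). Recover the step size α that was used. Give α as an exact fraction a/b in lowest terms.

F_att = 3/2·(g−p) = 3/2·(1,10) = (1.5000,15.0000)
o1: d²=488 > ρ²=27 → inactive
o2: d²=25 ≤ ρ²=27; F_rep = 27·(-4,-3)/25² = (-0.1728,-0.1296)
o3: d²=296 > ρ²=27 → inactive
o4: d²=117 > ρ²=27 → inactive
F = F_att + ΣF_rep = (1.3272,14.8704)
Δp = p'−p = (0.3318,3.7176); α = Δx/Fx = (1659/5000) / (1659/1250) = 1/4
check: Δy/Fy = (4647/1250) / (9294/625) = 1/4 ✓

α = 1/4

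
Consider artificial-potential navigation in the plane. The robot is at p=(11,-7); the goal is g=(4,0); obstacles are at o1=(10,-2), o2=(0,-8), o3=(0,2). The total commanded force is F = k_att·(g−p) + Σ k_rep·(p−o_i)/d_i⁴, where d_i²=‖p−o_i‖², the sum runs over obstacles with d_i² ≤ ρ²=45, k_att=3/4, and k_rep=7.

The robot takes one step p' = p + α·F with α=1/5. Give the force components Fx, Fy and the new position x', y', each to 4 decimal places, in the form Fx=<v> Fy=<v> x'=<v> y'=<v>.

Fx=-5.2396 Fy=5.1982 x'=9.9521 y'=-5.9604

F_att = 3/4·(g−p) = 3/4·(-7,7) = (-5.2500,5.2500)
o1: d²=26 ≤ ρ²=45; F_rep = 7·(1,-5)/26² = (0.0104,-0.0518)
o2: d²=122 > ρ²=45 → inactive
o3: d²=202 > ρ²=45 → inactive
F = F_att + ΣF_rep = (-5.2396,5.1982)
p' = p + 1/5·F = (9.9521,-5.9604)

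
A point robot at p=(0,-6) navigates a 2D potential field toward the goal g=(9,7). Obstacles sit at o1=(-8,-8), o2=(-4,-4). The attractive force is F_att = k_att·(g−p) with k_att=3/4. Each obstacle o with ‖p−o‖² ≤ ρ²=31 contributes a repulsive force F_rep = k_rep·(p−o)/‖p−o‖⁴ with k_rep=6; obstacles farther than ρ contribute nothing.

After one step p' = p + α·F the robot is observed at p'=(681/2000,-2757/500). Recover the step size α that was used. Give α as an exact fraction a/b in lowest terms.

α = 1/20

F_att = 3/4·(g−p) = 3/4·(9,13) = (6.7500,9.7500)
o1: d²=68 > ρ²=31 → inactive
o2: d²=20 ≤ ρ²=31; F_rep = 6·(4,-2)/20² = (0.0600,-0.0300)
F = F_att + ΣF_rep = (6.8100,9.7200)
Δp = p'−p = (0.3405,0.4860); α = Δx/Fx = (681/2000) / (681/100) = 1/20
check: Δy/Fy = (243/500) / (243/25) = 1/20 ✓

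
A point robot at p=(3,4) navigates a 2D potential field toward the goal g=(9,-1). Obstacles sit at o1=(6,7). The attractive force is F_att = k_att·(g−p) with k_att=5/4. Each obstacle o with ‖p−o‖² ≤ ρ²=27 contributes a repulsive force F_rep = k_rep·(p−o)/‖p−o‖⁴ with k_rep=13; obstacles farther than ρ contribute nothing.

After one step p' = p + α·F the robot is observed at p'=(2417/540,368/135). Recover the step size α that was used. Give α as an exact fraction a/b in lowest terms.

α = 1/5

F_att = 5/4·(g−p) = 5/4·(6,-5) = (7.5000,-6.2500)
o1: d²=18 ≤ ρ²=27; F_rep = 13·(-3,-3)/18² = (-0.1204,-0.1204)
F = F_att + ΣF_rep = (7.3796,-6.3704)
Δp = p'−p = (1.4759,-1.2741); α = Δx/Fx = (797/540) / (797/108) = 1/5
check: Δy/Fy = (-172/135) / (-172/27) = 1/5 ✓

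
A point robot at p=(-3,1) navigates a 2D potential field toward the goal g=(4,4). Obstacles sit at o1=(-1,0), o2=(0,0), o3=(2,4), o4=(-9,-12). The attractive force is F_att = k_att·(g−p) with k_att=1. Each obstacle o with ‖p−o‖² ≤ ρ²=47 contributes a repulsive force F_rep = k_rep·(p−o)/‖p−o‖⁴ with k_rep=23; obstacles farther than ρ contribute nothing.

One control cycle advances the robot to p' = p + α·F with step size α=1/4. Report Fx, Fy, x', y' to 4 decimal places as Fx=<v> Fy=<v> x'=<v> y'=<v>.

Fx=4.3705 Fy=4.0903 x'=-1.9074 y'=2.0226

F_att = 1·(g−p) = 1·(7,3) = (7.0000,3.0000)
o1: d²=5 ≤ ρ²=47; F_rep = 23·(-2,1)/5² = (-1.8400,0.9200)
o2: d²=10 ≤ ρ²=47; F_rep = 23·(-3,1)/10² = (-0.6900,0.2300)
o3: d²=34 ≤ ρ²=47; F_rep = 23·(-5,-3)/34² = (-0.0995,-0.0597)
o4: d²=205 > ρ²=47 → inactive
F = F_att + ΣF_rep = (4.3705,4.0903)
p' = p + 1/4·F = (-1.9074,2.0226)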